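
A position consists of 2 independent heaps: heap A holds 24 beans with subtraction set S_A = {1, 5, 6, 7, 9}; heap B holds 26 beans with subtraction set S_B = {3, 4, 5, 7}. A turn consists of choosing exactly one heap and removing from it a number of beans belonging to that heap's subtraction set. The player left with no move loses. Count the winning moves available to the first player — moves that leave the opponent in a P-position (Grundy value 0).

3

Heap A, S = {1, 5, 6, 7, 9}:
G(0) = 0
G(1) = mex{0} = 1
G(2) = mex{1} = 0
G(3) = mex{0} = 1
G(4) = mex{1} = 0
G(5) = mex{0,0} = 1
G(6) = mex{1,1,0} = 2
G(7) = mex{2,0,1,0} = 3
G(8) = mex{3,1,0,1} = 2
G(9) = mex{2,0,1,0,0} = 3
G(10) = mex{3,1,0,1,1} = 2
G(11) = mex{2,2,1,0,0} = 3
G(12) = mex{3,3,2,1,1} = 0
G(13) = mex{0,2,3,2,0} = 1
G(14) = mex{1,3,2,3,1} = 0
G(15) = mex{0,2,3,2,2} = 1
G(16) = mex{1,3,2,3,3} = 0
G(17) = mex{0,0,3,2,2} = 1
G(18) = mex{1,1,0,3,3} = 2
G(19) = mex{2,0,1,0,2} = 3
G(20) = mex{3,1,0,1,3} = 2
G(21) = mex{2,0,1,0,0} = 3
G(22) = mex{3,1,0,1,1} = 2
G(23) = mex{2,2,1,0,0} = 3
G(24) = mex{3,3,2,1,1} = 0
G_A(24) = 0.
Heap B, S = {3, 4, 5, 7}:
G(0) = 0
G(1) = mex{} = 0
G(2) = mex{} = 0
G(3) = mex{0} = 1
G(4) = mex{0,0} = 1
G(5) = mex{0,0,0} = 1
G(6) = mex{1,0,0} = 2
G(7) = mex{1,1,0,0} = 2
G(8) = mex{1,1,1,0} = 2
G(9) = mex{2,1,1,0} = 3
G(10) = mex{2,2,1,1} = 0
G(11) = mex{2,2,2,1} = 0
G(12) = mex{3,2,2,1} = 0
G(13) = mex{0,3,2,2} = 1
G(14) = mex{0,0,3,2} = 1
G(15) = mex{0,0,0,2} = 1
G(16) = mex{1,0,0,3} = 2
G(17) = mex{1,1,0,0} = 2
G(18) = mex{1,1,1,0} = 2
G(19) = mex{2,1,1,0} = 3
G(20) = mex{2,2,1,1} = 0
G(21) = mex{2,2,2,1} = 0
G(22) = mex{3,2,2,1} = 0
G(23) = mex{0,3,2,2} = 1
G(24) = mex{0,0,3,2} = 1
G(25) = mex{0,0,0,2} = 1
G(26) = mex{1,0,0,3} = 2
G_B(26) = 2.
Combined Grundy value = 0 ⊕ 2 = 2.
A winning move leaves total XOR = 0, i.e. changes one component's Grundy value g to g ⊕ X where X is the current total.
Heap A: need g' = 0⊕2 = 2. Options: 24−1→G=3, 24−5→G=3, 24−6→G=2, 24−7→G=1, 24−9→G=1. Hits: 1.
Heap B: need g' = 2⊕2 = 0. Options: 26−3→G=1, 26−4→G=0, 26−5→G=0, 26−7→G=3. Hits: 2.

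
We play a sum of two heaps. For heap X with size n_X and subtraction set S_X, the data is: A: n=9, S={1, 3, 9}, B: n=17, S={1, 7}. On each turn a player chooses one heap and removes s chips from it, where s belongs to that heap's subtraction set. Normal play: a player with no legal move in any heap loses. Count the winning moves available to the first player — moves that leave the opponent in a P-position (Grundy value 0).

0

Heap A, S = {1, 3, 9}:
n : 0 1 2 3 4 5 6 7 8 9
G : 0 1 0 1 0 1 0 1 0 1
G_A(9) = 1.
Heap B, S = {1, 7}:
n :  0  1  2  3  4  5  6  7  8  9 10 11 12 13 14 15 16 17
G :  0  1  0  1  0  1  0  1  0  1  0  1  0  1  0  1  0  1
G_B(17) = 1.
Combined Grundy value = 1 ⊕ 1 = 0.
A winning move leaves total XOR = 0, i.e. changes one component's Grundy value g to g ⊕ X where X is the current total.
Heap A: target g' = 1⊕0 = 1, but every legal move changes the Grundy value (mex property), so 0 moves.
Heap B: target g' = 1⊕0 = 1, but every legal move changes the Grundy value (mex property), so 0 moves.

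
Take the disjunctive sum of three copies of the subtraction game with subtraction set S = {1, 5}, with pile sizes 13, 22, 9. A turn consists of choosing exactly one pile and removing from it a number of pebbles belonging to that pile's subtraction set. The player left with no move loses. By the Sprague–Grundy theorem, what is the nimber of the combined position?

All piles use S = {1, 5}:
n :  0  1  2  3  4  5  6  7  8  9 10 11 12 13 14 15 16 17 18 19 20 21 22
G :  0  1  0  1  0  1  0  1  0  1  0  1  0  1  0  1  0  1  0  1  0  1  0
Pile A: G(13) = 1.
Pile B: G(22) = 0.
Pile C: G(9) = 1.
Combined Grundy value = 1 ⊕ 0 ⊕ 1 = 0.

0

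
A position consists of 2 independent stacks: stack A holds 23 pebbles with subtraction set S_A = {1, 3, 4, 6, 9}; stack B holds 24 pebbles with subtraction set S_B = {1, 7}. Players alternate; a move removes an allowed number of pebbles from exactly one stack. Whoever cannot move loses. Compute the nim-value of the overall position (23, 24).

2

Stack A, S = {1, 3, 4, 6, 9}:
n :  0  1  2  3  4  5  6  7  8  9 10 11 12 13 14 15 16 17 18 19 20 21 22 23
G :  0  1  0  1  2  3  2  0  1  4  3  2  0  1  0  1  2  3  2  0  1  4  3  2
G_A(23) = 2.
Stack B, S = {1, 7}:
G(0) = 0
G(1) = mex{0} = 1
G(2) = mex{1} = 0
G(3) = mex{0} = 1
G(4) = mex{1} = 0
G(5) = mex{0} = 1
G(6) = mex{1} = 0
G(7) = mex{0,0} = 1
G(8) = mex{1,1} = 0
G(9) = mex{0,0} = 1
G(10) = mex{1,1} = 0
G(11) = mex{0,0} = 1
G(12) = mex{1,1} = 0
G(13) = mex{0,0} = 1
G(14) = mex{1,1} = 0
G(15) = mex{0,0} = 1
G(16) = mex{1,1} = 0
G(17) = mex{0,0} = 1
G(18) = mex{1,1} = 0
G(19) = mex{0,0} = 1
G(20) = mex{1,1} = 0
G(21) = mex{0,0} = 1
G(22) = mex{1,1} = 0
G(23) = mex{0,0} = 1
G(24) = mex{1,1} = 0
G_B(24) = 0.
Combined Grundy value = 2 ⊕ 0 = 2.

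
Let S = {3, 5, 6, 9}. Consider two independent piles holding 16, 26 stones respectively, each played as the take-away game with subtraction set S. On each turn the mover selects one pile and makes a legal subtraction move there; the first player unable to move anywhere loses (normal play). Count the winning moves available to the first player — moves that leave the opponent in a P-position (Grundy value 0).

All piles use S = {3, 5, 6, 9}:
G(0) = 0
G(1) = mex{} = 0
G(2) = mex{} = 0
G(3) = mex{0} = 1
G(4) = mex{0} = 1
G(5) = mex{0,0} = 1
G(6) = mex{1,0,0} = 2
G(7) = mex{1,0,0} = 2
G(8) = mex{1,1,0} = 2
G(9) = mex{2,1,1,0} = 3
G(10) = mex{2,1,1,0} = 3
G(11) = mex{2,2,1,0} = 3
G(12) = mex{3,2,2,1} = 0
G(13) = mex{3,2,2,1} = 0
G(14) = mex{3,3,2,1} = 0
G(15) = mex{0,3,3,2} = 1
G(16) = mex{0,3,3,2} = 1
G(17) = mex{0,0,3,2} = 1
G(18) = mex{1,0,0,3} = 2
G(19) = mex{1,0,0,3} = 2
G(20) = mex{1,1,0,3} = 2
G(21) = mex{2,1,1,0} = 3
G(22) = mex{2,1,1,0} = 3
G(23) = mex{2,2,1,0} = 3
G(24) = mex{3,2,2,1} = 0
G(25) = mex{3,2,2,1} = 0
G(26) = mex{3,3,2,1} = 0
Pile A: G(16) = 1.
Pile B: G(26) = 0.
Combined Grundy value = 1 ⊕ 0 = 1.
A winning move leaves total XOR = 0, i.e. changes one component's Grundy value g to g ⊕ X where X is the current total.
Pile A: need g' = 1⊕1 = 0. Options: 16−3→G=0, 16−5→G=3, 16−6→G=3, 16−9→G=2. Hits: 1.
Pile B: need g' = 0⊕1 = 1. Options: 26−3→G=3, 26−5→G=3, 26−6→G=2, 26−9→G=1. Hits: 1.

2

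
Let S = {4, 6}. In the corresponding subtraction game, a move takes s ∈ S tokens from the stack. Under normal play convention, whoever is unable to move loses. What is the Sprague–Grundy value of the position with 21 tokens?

n :  0  1  2  3  4  5  6  7  8  9 10 11 12 13 14 15 16 17 18 19 20 21
G :  0  0  0  0  1  1  1  1  2  2  0  0  0  0  1  1  1  1  2  2  0  0

0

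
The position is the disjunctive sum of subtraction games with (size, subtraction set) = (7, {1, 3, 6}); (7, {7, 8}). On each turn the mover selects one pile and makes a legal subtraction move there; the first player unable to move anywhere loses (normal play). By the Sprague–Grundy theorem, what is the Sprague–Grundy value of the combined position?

2

Pile A, S = {1, 3, 6}:
G(0) = 0
G(1) = mex{0} = 1
G(2) = mex{1} = 0
G(3) = mex{0,0} = 1
G(4) = mex{1,1} = 0
G(5) = mex{0,0} = 1
G(6) = mex{1,1,0} = 2
G(7) = mex{2,0,1} = 3
G_A(7) = 3.
Pile B, S = {7, 8}:
G(0) = 0
G(1) = mex{} = 0
G(2) = mex{} = 0
G(3) = mex{} = 0
G(4) = mex{} = 0
G(5) = mex{} = 0
G(6) = mex{} = 0
G(7) = mex{0} = 1
G_B(7) = 1.
Combined Grundy value = 3 ⊕ 1 = 2.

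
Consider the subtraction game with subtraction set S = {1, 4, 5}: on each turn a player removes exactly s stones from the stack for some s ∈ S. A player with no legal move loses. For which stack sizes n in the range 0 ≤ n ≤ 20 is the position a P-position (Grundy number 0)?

G(0) = 0
G(1) = mex{0} = 1
G(2) = mex{1} = 0
G(3) = mex{0} = 1
G(4) = mex{1,0} = 2
G(5) = mex{2,1,0} = 3
G(6) = mex{3,0,1} = 2
G(7) = mex{2,1,0} = 3
G(8) = mex{3,2,1} = 0
G(9) = mex{0,3,2} = 1
G(10) = mex{1,2,3} = 0
G(11) = mex{0,3,2} = 1
G(12) = mex{1,0,3} = 2
G(13) = mex{2,1,0} = 3
G(14) = mex{3,0,1} = 2
G(15) = mex{2,1,0} = 3
G(16) = mex{3,2,1} = 0
G(17) = mex{0,3,2} = 1
G(18) = mex{1,2,3} = 0
G(19) = mex{0,3,2} = 1
G(20) = mex{1,0,3} = 2
P-positions are exactly the n with G(n) = 0.

0, 2, 8, 10, 16, 18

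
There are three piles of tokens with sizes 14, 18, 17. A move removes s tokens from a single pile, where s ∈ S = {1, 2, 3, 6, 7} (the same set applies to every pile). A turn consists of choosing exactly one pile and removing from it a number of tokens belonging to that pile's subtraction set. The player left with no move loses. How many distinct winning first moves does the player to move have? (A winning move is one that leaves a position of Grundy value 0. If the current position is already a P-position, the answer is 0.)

5

All piles use S = {1, 2, 3, 6, 7}:
G(0) = 0
G(1) = mex{0} = 1
G(2) = mex{1,0} = 2
G(3) = mex{2,1,0} = 3
G(4) = mex{3,2,1} = 0
G(5) = mex{0,3,2} = 1
G(6) = mex{1,0,3,0} = 2
G(7) = mex{2,1,0,1,0} = 3
G(8) = mex{3,2,1,2,1} = 0
G(9) = mex{0,3,2,3,2} = 1
G(10) = mex{1,0,3,0,3} = 2
G(11) = mex{2,1,0,1,0} = 3
G(12) = mex{3,2,1,2,1} = 0
G(13) = mex{0,3,2,3,2} = 1
G(14) = mex{1,0,3,0,3} = 2
G(15) = mex{2,1,0,1,0} = 3
G(16) = mex{3,2,1,2,1} = 0
G(17) = mex{0,3,2,3,2} = 1
G(18) = mex{1,0,3,0,3} = 2
Pile A: G(14) = 2.
Pile B: G(18) = 2.
Pile C: G(17) = 1.
Combined Grundy value = 2 ⊕ 2 ⊕ 1 = 1.
A winning move leaves total XOR = 0, i.e. changes one component's Grundy value g to g ⊕ X where X is the current total.
Pile A: need g' = 2⊕1 = 3. Options: 14−1→G=1, 14−2→G=0, 14−3→G=3, 14−6→G=0, 14−7→G=3. Hits: 2.
Pile B: need g' = 2⊕1 = 3. Options: 18−1→G=1, 18−2→G=0, 18−3→G=3, 18−6→G=0, 18−7→G=3. Hits: 2.
Pile C: need g' = 1⊕1 = 0. Options: 17−1→G=0, 17−2→G=3, 17−3→G=2, 17−6→G=3, 17−7→G=2. Hits: 1.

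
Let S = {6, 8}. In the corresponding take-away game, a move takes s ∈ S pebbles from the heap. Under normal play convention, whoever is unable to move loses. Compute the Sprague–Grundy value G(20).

1

n :  0  1  2  3  4  5  6  7  8  9 10 11 12 13 14 15 16 17 18 19 20
G :  0  0  0  0  0  0  1  1  1  1  1  1  2  2  0  0  0  0  0  0  1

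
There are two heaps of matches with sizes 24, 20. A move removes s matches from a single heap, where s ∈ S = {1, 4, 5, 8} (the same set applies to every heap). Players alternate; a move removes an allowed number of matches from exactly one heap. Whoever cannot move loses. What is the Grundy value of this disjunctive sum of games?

All heaps use S = {1, 4, 5, 8}:
n :  0  1  2  3  4  5  6  7  8  9 10 11 12 13 14 15 16 17 18 19 20 21 22 23 24
G :  0  1  0  1  2  3  2  3  4  0  1  0  1  2  3  2  3  4  0  1  0  1  2  3  2
Heap A: G(24) = 2.
Heap B: G(20) = 0.
Combined Grundy value = 2 ⊕ 0 = 2.

2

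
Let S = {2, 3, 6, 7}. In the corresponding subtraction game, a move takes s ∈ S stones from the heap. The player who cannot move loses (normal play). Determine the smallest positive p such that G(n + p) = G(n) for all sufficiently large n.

9

n :  0  1  2  3  4  5  6  7  8  9 10 11 12 13 14 15 16 17 18 19
G :  0  0  1  1  2  0  3  1  2  0  0  1  1  2  0  3  1  2  0  0
G(n+9) = G(n) holds for n = 0,…,6 (a full window of length max(S) = 7), so the sequence is purely periodic with period 9.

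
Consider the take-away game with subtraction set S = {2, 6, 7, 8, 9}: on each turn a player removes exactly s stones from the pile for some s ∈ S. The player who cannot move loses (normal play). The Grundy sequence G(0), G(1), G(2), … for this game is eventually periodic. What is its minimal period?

G(0) = 0
G(1) = mex{} = 0
G(2) = mex{0} = 1
G(3) = mex{0} = 1
G(4) = mex{1} = 0
G(5) = mex{1} = 0
G(6) = mex{0,0} = 1
G(7) = mex{0,0,0} = 1
G(8) = mex{1,1,0,0} = 2
G(9) = mex{1,1,1,0,0} = 2
G(10) = mex{2,0,1,1,0} = 3
G(11) = mex{2,0,0,1,1} = 3
G(12) = mex{3,1,0,0,1} = 2
G(13) = mex{3,1,1,0,0} = 2
G(14) = mex{2,2,1,1,0} = 3
G(15) = mex{2,2,2,1,1} = 0
G(16) = mex{3,3,2,2,1} = 0
G(17) = mex{0,3,3,2,2} = 1
G(18) = mex{0,2,3,3,2} = 1
G(19) = mex{1,2,2,3,3} = 0
G(20) = mex{1,3,2,2,3} = 0
G(21) = mex{0,0,3,2,2} = 1
G(22) = mex{0,0,0,3,2} = 1
G(23) = mex{1,1,0,0,3} = 2
G(24) = mex{1,1,1,0,0} = 2
G(25) = mex{2,0,1,1,0} = 3
G(26) = mex{2,0,0,1,1} = 3
G(27) = mex{3,1,0,0,1} = 2
G(28) = mex{3,1,1,0,0} = 2
G(29) = mex{2,2,1,1,0} = 3
G(30) = mex{2,2,2,1,1} = 0
G(31) = mex{3,3,2,2,1} = 0
G(n+15) = G(n) holds for n = 0,…,8 (a full window of length max(S) = 9), so the sequence is purely periodic with period 15.

15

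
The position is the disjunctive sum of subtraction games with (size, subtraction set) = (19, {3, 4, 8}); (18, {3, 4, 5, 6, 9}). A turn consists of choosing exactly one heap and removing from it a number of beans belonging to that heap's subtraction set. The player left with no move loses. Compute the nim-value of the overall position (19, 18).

Heap A, S = {3, 4, 8}:
G(0) = 0
G(1) = mex{} = 0
G(2) = mex{} = 0
G(3) = mex{0} = 1
G(4) = mex{0,0} = 1
G(5) = mex{0,0} = 1
G(6) = mex{1,0} = 2
G(7) = mex{1,1} = 0
G(8) = mex{1,1,0} = 2
G(9) = mex{2,1,0} = 3
G(10) = mex{0,2,0} = 1
G(11) = mex{2,0,1} = 3
G(12) = mex{3,2,1} = 0
G(13) = mex{1,3,1} = 0
G(14) = mex{3,1,2} = 0
G(15) = mex{0,3,0} = 1
G(16) = mex{0,0,2} = 1
G(17) = mex{0,0,3} = 1
G(18) = mex{1,0,1} = 2
G(19) = mex{1,1,3} = 0
G_A(19) = 0.
Heap B, S = {3, 4, 5, 6, 9}:
G(0) = 0
G(1) = mex{} = 0
G(2) = mex{} = 0
G(3) = mex{0} = 1
G(4) = mex{0,0} = 1
G(5) = mex{0,0,0} = 1
G(6) = mex{1,0,0,0} = 2
G(7) = mex{1,1,0,0} = 2
G(8) = mex{1,1,1,0} = 2
G(9) = mex{2,1,1,1,0} = 3
G(10) = mex{2,2,1,1,0} = 3
G(11) = mex{2,2,2,1,0} = 3
G(12) = mex{3,2,2,2,1} = 0
G(13) = mex{3,3,2,2,1} = 0
G(14) = mex{3,3,3,2,1} = 0
G(15) = mex{0,3,3,3,2} = 1
G(16) = mex{0,0,3,3,2} = 1
G(17) = mex{0,0,0,3,2} = 1
G(18) = mex{1,0,0,0,3} = 2
G_B(18) = 2.
Combined Grundy value = 0 ⊕ 2 = 2.

2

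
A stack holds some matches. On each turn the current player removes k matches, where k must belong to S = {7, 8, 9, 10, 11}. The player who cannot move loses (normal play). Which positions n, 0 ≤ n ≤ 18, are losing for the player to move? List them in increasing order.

0, 1, 2, 3, 4, 5, 6, 18

G(0) = 0
G(1) = mex{} = 0
G(2) = mex{} = 0
G(3) = mex{} = 0
G(4) = mex{} = 0
G(5) = mex{} = 0
G(6) = mex{} = 0
G(7) = mex{0} = 1
G(8) = mex{0,0} = 1
G(9) = mex{0,0,0} = 1
G(10) = mex{0,0,0,0} = 1
G(11) = mex{0,0,0,0,0} = 1
G(12) = mex{0,0,0,0,0} = 1
G(13) = mex{0,0,0,0,0} = 1
G(14) = mex{1,0,0,0,0} = 2
G(15) = mex{1,1,0,0,0} = 2
G(16) = mex{1,1,1,0,0} = 2
G(17) = mex{1,1,1,1,0} = 2
G(18) = mex{1,1,1,1,1} = 0
P-positions are exactly the n with G(n) = 0.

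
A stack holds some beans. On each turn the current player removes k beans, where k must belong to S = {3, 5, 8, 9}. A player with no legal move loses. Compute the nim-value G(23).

G(0) = 0
G(1) = mex{} = 0
G(2) = mex{} = 0
G(3) = mex{0} = 1
G(4) = mex{0} = 1
G(5) = mex{0,0} = 1
G(6) = mex{1,0} = 2
G(7) = mex{1,0} = 2
G(8) = mex{1,1,0} = 2
G(9) = mex{2,1,0,0} = 3
G(10) = mex{2,1,0,0} = 3
G(11) = mex{2,2,1,0} = 3
G(12) = mex{3,2,1,1} = 0
G(13) = mex{3,2,1,1} = 0
G(14) = mex{3,3,2,1} = 0
G(15) = mex{0,3,2,2} = 1
G(16) = mex{0,3,2,2} = 1
G(17) = mex{0,0,3,2} = 1
G(18) = mex{1,0,3,3} = 2
G(19) = mex{1,0,3,3} = 2
G(20) = mex{1,1,0,3} = 2
G(21) = mex{2,1,0,0} = 3
G(22) = mex{2,1,0,0} = 3
G(23) = mex{2,2,1,0} = 3

3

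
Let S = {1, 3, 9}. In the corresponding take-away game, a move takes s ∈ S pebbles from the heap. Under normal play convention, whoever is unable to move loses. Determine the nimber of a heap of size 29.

1

G(0) = 0
G(1) = mex{0} = 1
G(2) = mex{1} = 0
G(3) = mex{0,0} = 1
G(4) = mex{1,1} = 0
G(5) = mex{0,0} = 1
G(6) = mex{1,1} = 0
G(7) = mex{0,0} = 1
G(8) = mex{1,1} = 0
G(9) = mex{0,0,0} = 1
G(10) = mex{1,1,1} = 0
G(11) = mex{0,0,0} = 1
G(12) = mex{1,1,1} = 0
G(13) = mex{0,0,0} = 1
G(14) = mex{1,1,1} = 0
G(15) = mex{0,0,0} = 1
G(16) = mex{1,1,1} = 0
G(17) = mex{0,0,0} = 1
G(18) = mex{1,1,1} = 0
G(19) = mex{0,0,0} = 1
G(20) = mex{1,1,1} = 0
G(21) = mex{0,0,0} = 1
G(22) = mex{1,1,1} = 0
G(23) = mex{0,0,0} = 1
G(24) = mex{1,1,1} = 0
G(25) = mex{0,0,0} = 1
G(26) = mex{1,1,1} = 0
G(27) = mex{0,0,0} = 1
G(28) = mex{1,1,1} = 0
G(29) = mex{0,0,0} = 1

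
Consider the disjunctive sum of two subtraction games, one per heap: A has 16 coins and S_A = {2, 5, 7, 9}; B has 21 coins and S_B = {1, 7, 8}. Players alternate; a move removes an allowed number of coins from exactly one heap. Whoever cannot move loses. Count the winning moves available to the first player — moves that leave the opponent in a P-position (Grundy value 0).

0

Heap A, S = {2, 5, 7, 9}:
n :  0  1  2  3  4  5  6  7  8  9 10 11 12 13 14 15 16
G :  0  0  1  1  0  2  1  3  2  2  3  3  0  4  1  0  0
G_A(16) = 0.
Heap B, S = {1, 7, 8}:
G(0) = 0
G(1) = mex{0} = 1
G(2) = mex{1} = 0
G(3) = mex{0} = 1
G(4) = mex{1} = 0
G(5) = mex{0} = 1
G(6) = mex{1} = 0
G(7) = mex{0,0} = 1
G(8) = mex{1,1,0} = 2
G(9) = mex{2,0,1} = 3
G(10) = mex{3,1,0} = 2
G(11) = mex{2,0,1} = 3
G(12) = mex{3,1,0} = 2
G(13) = mex{2,0,1} = 3
G(14) = mex{3,1,0} = 2
G(15) = mex{2,2,1} = 0
G(16) = mex{0,3,2} = 1
G(17) = mex{1,2,3} = 0
G(18) = mex{0,3,2} = 1
G(19) = mex{1,2,3} = 0
G(20) = mex{0,3,2} = 1
G(21) = mex{1,2,3} = 0
G_B(21) = 0.
Combined Grundy value = 0 ⊕ 0 = 0.
A winning move leaves total XOR = 0, i.e. changes one component's Grundy value g to g ⊕ X where X is the current total.
Heap A: target g' = 0⊕0 = 0, but every legal move changes the Grundy value (mex property), so 0 moves.
Heap B: target g' = 0⊕0 = 0, but every legal move changes the Grundy value (mex property), so 0 moves.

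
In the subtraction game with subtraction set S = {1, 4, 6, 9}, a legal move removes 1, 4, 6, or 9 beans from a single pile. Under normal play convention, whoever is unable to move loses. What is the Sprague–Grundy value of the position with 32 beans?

G(0) = 0
G(1) = mex{0} = 1
G(2) = mex{1} = 0
G(3) = mex{0} = 1
G(4) = mex{1,0} = 2
G(5) = mex{2,1} = 0
G(6) = mex{0,0,0} = 1
G(7) = mex{1,1,1} = 0
G(8) = mex{0,2,0} = 1
G(9) = mex{1,0,1,0} = 2
G(10) = mex{2,1,2,1} = 0
G(11) = mex{0,0,0,0} = 1
G(12) = mex{1,1,1,1} = 0
G(13) = mex{0,2,0,2} = 1
G(14) = mex{1,0,1,0} = 2
G(15) = mex{2,1,2,1} = 0
G(16) = mex{0,0,0,0} = 1
G(17) = mex{1,1,1,1} = 0
G(18) = mex{0,2,0,2} = 1
G(19) = mex{1,0,1,0} = 2
G(20) = mex{2,1,2,1} = 0
G(21) = mex{0,0,0,0} = 1
G(22) = mex{1,1,1,1} = 0
G(23) = mex{0,2,0,2} = 1
G(24) = mex{1,0,1,0} = 2
G(25) = mex{2,1,2,1} = 0
G(26) = mex{0,0,0,0} = 1
G(27) = mex{1,1,1,1} = 0
G(28) = mex{0,2,0,2} = 1
G(29) = mex{1,0,1,0} = 2
G(30) = mex{2,1,2,1} = 0
G(31) = mex{0,0,0,0} = 1
G(32) = mex{1,1,1,1} = 0

0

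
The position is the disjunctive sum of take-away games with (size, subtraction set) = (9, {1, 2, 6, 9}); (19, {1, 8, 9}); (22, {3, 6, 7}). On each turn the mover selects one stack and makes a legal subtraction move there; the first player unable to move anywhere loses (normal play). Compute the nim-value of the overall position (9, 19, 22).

3

Stack A, S = {1, 2, 6, 9}:
n : 0 1 2 3 4 5 6 7 8 9
G : 0 1 2 0 1 2 3 0 1 2
G_A(9) = 2.
Stack B, S = {1, 8, 9}:
n :  0  1  2  3  4  5  6  7  8  9 10 11 12 13 14 15 16 17 18 19
G :  0  1  0  1  0  1  0  1  2  3  2  3  2  3  2  3  0  1  0  1
G_B(19) = 1.
Stack C, S = {3, 6, 7}:
n :  0  1  2  3  4  5  6  7  8  9 10 11 12 13 14 15 16 17 18 19 20 21 22
G :  0  0  0  1  1  1  2  2  2  3  0  0  0  1  1  1  2  2  2  3  0  0  0
G_C(22) = 0.
Combined Grundy value = 2 ⊕ 1 ⊕ 0 = 3.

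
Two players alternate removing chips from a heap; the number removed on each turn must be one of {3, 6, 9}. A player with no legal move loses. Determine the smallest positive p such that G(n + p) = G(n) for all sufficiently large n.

12

G(0) = 0
G(1) = mex{} = 0
G(2) = mex{} = 0
G(3) = mex{0} = 1
G(4) = mex{0} = 1
G(5) = mex{0} = 1
G(6) = mex{1,0} = 2
G(7) = mex{1,0} = 2
G(8) = mex{1,0} = 2
G(9) = mex{2,1,0} = 3
G(10) = mex{2,1,0} = 3
G(11) = mex{2,1,0} = 3
G(12) = mex{3,2,1} = 0
G(13) = mex{3,2,1} = 0
G(14) = mex{3,2,1} = 0
G(15) = mex{0,3,2} = 1
G(16) = mex{0,3,2} = 1
G(17) = mex{0,3,2} = 1
G(18) = mex{1,0,3} = 2
G(19) = mex{1,0,3} = 2
G(20) = mex{1,0,3} = 2
G(21) = mex{2,1,0} = 3
G(22) = mex{2,1,0} = 3
G(23) = mex{2,1,0} = 3
G(24) = mex{3,2,1} = 0
G(25) = mex{3,2,1} = 0
G(n+12) = G(n) holds for n = 0,…,8 (a full window of length max(S) = 9), so the sequence is purely periodic with period 12.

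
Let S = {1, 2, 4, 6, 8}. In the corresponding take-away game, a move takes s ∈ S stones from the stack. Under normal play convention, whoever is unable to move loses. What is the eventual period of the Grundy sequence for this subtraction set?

10

G(0) = 0
G(1) = mex{0} = 1
G(2) = mex{1,0} = 2
G(3) = mex{2,1} = 0
G(4) = mex{0,2,0} = 1
G(5) = mex{1,0,1} = 2
G(6) = mex{2,1,2,0} = 3
G(7) = mex{3,2,0,1} = 4
G(8) = mex{4,3,1,2,0} = 5
G(9) = mex{5,4,2,0,1} = 3
G(10) = mex{3,5,3,1,2} = 0
G(11) = mex{0,3,4,2,0} = 1
G(12) = mex{1,0,5,3,1} = 2
G(13) = mex{2,1,3,4,2} = 0
G(14) = mex{0,2,0,5,3} = 1
G(15) = mex{1,0,1,3,4} = 2
G(16) = mex{2,1,2,0,5} = 3
G(17) = mex{3,2,0,1,3} = 4
G(18) = mex{4,3,1,2,0} = 5
G(19) = mex{5,4,2,0,1} = 3
G(20) = mex{3,5,3,1,2} = 0
G(21) = mex{0,3,4,2,0} = 1
G(n+10) = G(n) holds for n = 0,…,7 (a full window of length max(S) = 8), so the sequence is purely periodic with period 10.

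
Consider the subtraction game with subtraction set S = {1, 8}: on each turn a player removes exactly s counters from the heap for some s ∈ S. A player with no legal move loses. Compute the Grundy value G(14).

1

n :  0  1  2  3  4  5  6  7  8  9 10 11 12 13 14
G :  0  1  0  1  0  1  0  1  2  0  1  0  1  0  1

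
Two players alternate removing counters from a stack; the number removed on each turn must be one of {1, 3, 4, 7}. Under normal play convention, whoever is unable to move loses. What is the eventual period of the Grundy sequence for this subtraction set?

8

G(0) = 0
G(1) = mex{0} = 1
G(2) = mex{1} = 0
G(3) = mex{0,0} = 1
G(4) = mex{1,1,0} = 2
G(5) = mex{2,0,1} = 3
G(6) = mex{3,1,0} = 2
G(7) = mex{2,2,1,0} = 3
G(8) = mex{3,3,2,1} = 0
G(9) = mex{0,2,3,0} = 1
G(10) = mex{1,3,2,1} = 0
G(11) = mex{0,0,3,2} = 1
G(12) = mex{1,1,0,3} = 2
G(13) = mex{2,0,1,2} = 3
G(14) = mex{3,1,0,3} = 2
G(15) = mex{2,2,1,0} = 3
G(16) = mex{3,3,2,1} = 0
G(17) = mex{0,2,3,0} = 1
G(n+8) = G(n) holds for n = 0,…,6 (a full window of length max(S) = 7), so the sequence is purely periodic with period 8.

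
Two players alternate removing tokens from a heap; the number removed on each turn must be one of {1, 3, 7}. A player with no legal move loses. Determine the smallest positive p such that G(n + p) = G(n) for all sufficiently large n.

2

G(0) = 0
G(1) = mex{0} = 1
G(2) = mex{1} = 0
G(3) = mex{0,0} = 1
G(4) = mex{1,1} = 0
G(5) = mex{0,0} = 1
G(6) = mex{1,1} = 0
G(7) = mex{0,0,0} = 1
G(8) = mex{1,1,1} = 0
G(9) = mex{0,0,0} = 1
G(10) = mex{1,1,1} = 0
G(11) = mex{0,0,0} = 1
G(12) = mex{1,1,1} = 0
G(13) = mex{0,0,0} = 1
G(14) = mex{1,1,1} = 0
G(n+2) = G(n) holds for n = 0,…,6 (a full window of length max(S) = 7), so the sequence is purely periodic with period 2.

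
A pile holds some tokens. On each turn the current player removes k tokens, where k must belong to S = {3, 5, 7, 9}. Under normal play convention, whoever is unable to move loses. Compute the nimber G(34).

n :  0  1  2  3  4  5  6  7  8  9 10 11 12 13 14 15 16 17 18 19 20 21 22 23 24 25 26 27 28 29 30 31 32 33 34
G :  0  0  0  1  1  1  2  2  2  3  3  3  0  0  0  1  1  1  2  2  2  3  3  3  0  0  0  1  1  1  2  2  2  3  3

3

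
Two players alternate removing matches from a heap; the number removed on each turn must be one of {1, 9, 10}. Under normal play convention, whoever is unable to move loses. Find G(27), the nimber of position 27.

n :  0  1  2  3  4  5  6  7  8  9 10 11 12 13 14 15 16 17 18 19 20 21 22 23 24 25 26 27
G :  0  1  0  1  0  1  0  1  0  1  2  3  2  3  2  3  2  3  2  0  1  0  1  0  1  0  1  0

0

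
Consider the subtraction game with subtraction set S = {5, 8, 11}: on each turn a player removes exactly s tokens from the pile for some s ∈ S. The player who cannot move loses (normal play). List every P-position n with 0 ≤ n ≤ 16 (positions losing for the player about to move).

n :  0  1  2  3  4  5  6  7  8  9 10 11 12 13 14 15 16
G :  0  0  0  0  0  1  1  1  1  1  2  2  2  2  2  3  0
P-positions are exactly the n with G(n) = 0.

0, 1, 2, 3, 4, 16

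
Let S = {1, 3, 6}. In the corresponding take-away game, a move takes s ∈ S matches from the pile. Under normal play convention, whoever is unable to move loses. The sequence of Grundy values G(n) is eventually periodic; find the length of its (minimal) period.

G(0) = 0
G(1) = mex{0} = 1
G(2) = mex{1} = 0
G(3) = mex{0,0} = 1
G(4) = mex{1,1} = 0
G(5) = mex{0,0} = 1
G(6) = mex{1,1,0} = 2
G(7) = mex{2,0,1} = 3
G(8) = mex{3,1,0} = 2
G(9) = mex{2,2,1} = 0
G(10) = mex{0,3,0} = 1
G(11) = mex{1,2,1} = 0
G(12) = mex{0,0,2} = 1
G(13) = mex{1,1,3} = 0
G(14) = mex{0,0,2} = 1
G(15) = mex{1,1,0} = 2
G(16) = mex{2,0,1} = 3
G(17) = mex{3,1,0} = 2
G(18) = mex{2,2,1} = 0
G(19) = mex{0,3,0} = 1
G(n+9) = G(n) holds for n = 0,…,5 (a full window of length max(S) = 6), so the sequence is purely periodic with period 9.

9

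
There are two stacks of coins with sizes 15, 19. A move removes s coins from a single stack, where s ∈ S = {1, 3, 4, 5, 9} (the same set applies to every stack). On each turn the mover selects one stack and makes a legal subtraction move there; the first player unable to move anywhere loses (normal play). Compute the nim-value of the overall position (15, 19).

All stacks use S = {1, 3, 4, 5, 9}:
G(0) = 0
G(1) = mex{0} = 1
G(2) = mex{1} = 0
G(3) = mex{0,0} = 1
G(4) = mex{1,1,0} = 2
G(5) = mex{2,0,1,0} = 3
G(6) = mex{3,1,0,1} = 2
G(7) = mex{2,2,1,0} = 3
G(8) = mex{3,3,2,1} = 0
G(9) = mex{0,2,3,2,0} = 1
G(10) = mex{1,3,2,3,1} = 0
G(11) = mex{0,0,3,2,0} = 1
G(12) = mex{1,1,0,3,1} = 2
G(13) = mex{2,0,1,0,2} = 3
G(14) = mex{3,1,0,1,3} = 2
G(15) = mex{2,2,1,0,2} = 3
G(16) = mex{3,3,2,1,3} = 0
G(17) = mex{0,2,3,2,0} = 1
G(18) = mex{1,3,2,3,1} = 0
G(19) = mex{0,0,3,2,0} = 1
Stack A: G(15) = 3.
Stack B: G(19) = 1.
Combined Grundy value = 3 ⊕ 1 = 2.

2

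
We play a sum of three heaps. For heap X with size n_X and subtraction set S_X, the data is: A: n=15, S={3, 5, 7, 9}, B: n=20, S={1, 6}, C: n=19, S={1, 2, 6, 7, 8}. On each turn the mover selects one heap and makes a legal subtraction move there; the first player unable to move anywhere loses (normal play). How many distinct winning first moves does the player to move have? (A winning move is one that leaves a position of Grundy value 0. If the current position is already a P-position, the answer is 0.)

1

Heap A, S = {3, 5, 7, 9}:
G(0) = 0
G(1) = mex{} = 0
G(2) = mex{} = 0
G(3) = mex{0} = 1
G(4) = mex{0} = 1
G(5) = mex{0,0} = 1
G(6) = mex{1,0} = 2
G(7) = mex{1,0,0} = 2
G(8) = mex{1,1,0} = 2
G(9) = mex{2,1,0,0} = 3
G(10) = mex{2,1,1,0} = 3
G(11) = mex{2,2,1,0} = 3
G(12) = mex{3,2,1,1} = 0
G(13) = mex{3,2,2,1} = 0
G(14) = mex{3,3,2,1} = 0
G(15) = mex{0,3,2,2} = 1
G_A(15) = 1.
Heap B, S = {1, 6}:
n :  0  1  2  3  4  5  6  7  8  9 10 11 12 13 14 15 16 17 18 19 20
G :  0  1  0  1  0  1  2  0  1  0  1  0  1  2  0  1  0  1  0  1  2
G_B(20) = 2.
Heap C, S = {1, 2, 6, 7, 8}:
n :  0  1  2  3  4  5  6  7  8  9 10 11 12 13 14 15 16 17 18 19
G :  0  1  2  0  1  2  3  4  5  3  4  5  0  1  2  0  1  2  3  4
G_C(19) = 4.
Combined Grundy value = 1 ⊕ 2 ⊕ 4 = 7.
A winning move leaves total XOR = 0, i.e. changes one component's Grundy value g to g ⊕ X where X is the current total.
Heap A: need g' = 1⊕7 = 6. Options: 15−3→G=0, 15−5→G=3, 15−7→G=2, 15−9→G=2. Hits: 0.
Heap B: need g' = 2⊕7 = 5. Options: 20−1→G=1, 20−6→G=0. Hits: 0.
Heap C: need g' = 4⊕7 = 3. Options: 19−1→G=3, 19−2→G=2, 19−6→G=1, 19−7→G=0, 19−8→G=5. Hits: 1.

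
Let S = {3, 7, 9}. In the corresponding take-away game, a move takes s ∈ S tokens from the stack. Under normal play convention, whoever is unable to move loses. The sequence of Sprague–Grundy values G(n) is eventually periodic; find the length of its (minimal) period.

2

G(0) = 0
G(1) = mex{} = 0
G(2) = mex{} = 0
G(3) = mex{0} = 1
G(4) = mex{0} = 1
G(5) = mex{0} = 1
G(6) = mex{1} = 0
G(7) = mex{1,0} = 2
G(8) = mex{1,0} = 2
G(9) = mex{0,0,0} = 1
G(10) = mex{2,1,0} = 3
G(11) = mex{2,1,0} = 3
G(12) = mex{1,1,1} = 0
G(13) = mex{3,0,1} = 2
G(14) = mex{3,2,1} = 0
G(15) = mex{0,2,0} = 1
G(16) = mex{2,1,2} = 0
G(17) = mex{0,3,2} = 1
G(18) = mex{1,3,1} = 0
G(19) = mex{0,0,3} = 1
G(20) = mex{1,2,3} = 0
G(21) = mex{0,0,0} = 1
G(22) = mex{1,1,2} = 0
G(23) = mex{0,0,0} = 1
G(24) = mex{1,1,1} = 0
G(25) = mex{0,0,0} = 1
G(26) = mex{1,1,1} = 0
From n = 14 onward G(n+2) = G(n); since this holds over max(S) = 9 consecutive positions the period is 2 (pre-period 14).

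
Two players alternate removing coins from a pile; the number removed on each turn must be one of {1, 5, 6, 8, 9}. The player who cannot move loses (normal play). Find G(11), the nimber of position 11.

3

n :  0  1  2  3  4  5  6  7  8  9 10 11
G :  0  1  0  1  0  1  2  3  2  3  2  3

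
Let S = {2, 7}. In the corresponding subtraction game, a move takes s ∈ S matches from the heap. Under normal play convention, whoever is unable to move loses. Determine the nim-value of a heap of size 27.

0

G(0) = 0
G(1) = mex{} = 0
G(2) = mex{0} = 1
G(3) = mex{0} = 1
G(4) = mex{1} = 0
G(5) = mex{1} = 0
G(6) = mex{0} = 1
G(7) = mex{0,0} = 1
G(8) = mex{1,0} = 2
G(9) = mex{1,1} = 0
G(10) = mex{2,1} = 0
G(11) = mex{0,0} = 1
G(12) = mex{0,0} = 1
G(13) = mex{1,1} = 0
G(14) = mex{1,1} = 0
G(15) = mex{0,2} = 1
G(16) = mex{0,0} = 1
G(17) = mex{1,0} = 2
G(18) = mex{1,1} = 0
G(19) = mex{2,1} = 0
G(20) = mex{0,0} = 1
G(21) = mex{0,0} = 1
G(22) = mex{1,1} = 0
G(23) = mex{1,1} = 0
G(24) = mex{0,2} = 1
G(25) = mex{0,0} = 1
G(26) = mex{1,0} = 2
G(27) = mex{1,1} = 0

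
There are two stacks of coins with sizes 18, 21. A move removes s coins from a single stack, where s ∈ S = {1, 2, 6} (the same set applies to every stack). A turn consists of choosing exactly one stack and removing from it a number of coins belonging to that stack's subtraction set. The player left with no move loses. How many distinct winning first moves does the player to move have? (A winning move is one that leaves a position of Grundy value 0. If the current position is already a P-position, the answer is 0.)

All stacks use S = {1, 2, 6}:
G(0) = 0
G(1) = mex{0} = 1
G(2) = mex{1,0} = 2
G(3) = mex{2,1} = 0
G(4) = mex{0,2} = 1
G(5) = mex{1,0} = 2
G(6) = mex{2,1,0} = 3
G(7) = mex{3,2,1} = 0
G(8) = mex{0,3,2} = 1
G(9) = mex{1,0,0} = 2
G(10) = mex{2,1,1} = 0
G(11) = mex{0,2,2} = 1
G(12) = mex{1,0,3} = 2
G(13) = mex{2,1,0} = 3
G(14) = mex{3,2,1} = 0
G(15) = mex{0,3,2} = 1
G(16) = mex{1,0,0} = 2
G(17) = mex{2,1,1} = 0
G(18) = mex{0,2,2} = 1
G(19) = mex{1,0,3} = 2
G(20) = mex{2,1,0} = 3
G(21) = mex{3,2,1} = 0
Stack A: G(18) = 1.
Stack B: G(21) = 0.
Combined Grundy value = 1 ⊕ 0 = 1.
A winning move leaves total XOR = 0, i.e. changes one component's Grundy value g to g ⊕ X where X is the current total.
Stack A: need g' = 1⊕1 = 0. Options: 18−1→G=0, 18−2→G=2, 18−6→G=2. Hits: 1.
Stack B: need g' = 0⊕1 = 1. Options: 21−1→G=3, 21−2→G=2, 21−6→G=1. Hits: 1.

2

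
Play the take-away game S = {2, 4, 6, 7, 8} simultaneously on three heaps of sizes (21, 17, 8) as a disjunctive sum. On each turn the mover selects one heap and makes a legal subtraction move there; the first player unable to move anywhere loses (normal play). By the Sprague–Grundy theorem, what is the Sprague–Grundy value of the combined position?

7

All heaps use S = {2, 4, 6, 7, 8}:
n :  0  1  2  3  4  5  6  7  8  9 10 11 12 13 14 15 16 17 18 19 20 21
G :  0  0  1  1  2  2  3  3  4  4  0  0  1  1  2  2  3  3  4  4  0  0
Heap A: G(21) = 0.
Heap B: G(17) = 3.
Heap C: G(8) = 4.
Combined Grundy value = 0 ⊕ 3 ⊕ 4 = 7.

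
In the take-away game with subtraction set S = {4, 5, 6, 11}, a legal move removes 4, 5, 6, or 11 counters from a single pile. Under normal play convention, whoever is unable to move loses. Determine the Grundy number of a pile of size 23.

1

n :  0  1  2  3  4  5  6  7  8  9 10 11 12 13 14 15 16 17 18 19 20 21 22 23
G :  0  0  0  0  1  1  1  1  2  2  0  2  3  3  1  3  4  0  0  0  0  1  1  1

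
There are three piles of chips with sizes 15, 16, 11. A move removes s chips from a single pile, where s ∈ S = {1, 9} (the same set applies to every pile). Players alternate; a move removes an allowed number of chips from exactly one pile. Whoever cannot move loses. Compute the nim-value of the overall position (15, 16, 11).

0

All piles use S = {1, 9}:
n :  0  1  2  3  4  5  6  7  8  9 10 11 12 13 14 15 16
G :  0  1  0  1  0  1  0  1  0  1  0  1  0  1  0  1  0
Pile A: G(15) = 1.
Pile B: G(16) = 0.
Pile C: G(11) = 1.
Combined Grundy value = 1 ⊕ 0 ⊕ 1 = 0.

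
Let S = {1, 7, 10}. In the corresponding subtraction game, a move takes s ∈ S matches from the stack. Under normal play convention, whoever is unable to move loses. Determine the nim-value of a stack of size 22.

1

n :  0  1  2  3  4  5  6  7  8  9 10 11 12 13 14 15 16 17 18 19 20 21 22
G :  0  1  0  1  0  1  0  1  0  1  2  3  2  3  2  3  2  0  1  0  1  0  1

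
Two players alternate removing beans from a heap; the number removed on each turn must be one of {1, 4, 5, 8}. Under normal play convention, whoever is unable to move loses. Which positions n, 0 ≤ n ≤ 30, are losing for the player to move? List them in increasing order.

G(0) = 0
G(1) = mex{0} = 1
G(2) = mex{1} = 0
G(3) = mex{0} = 1
G(4) = mex{1,0} = 2
G(5) = mex{2,1,0} = 3
G(6) = mex{3,0,1} = 2
G(7) = mex{2,1,0} = 3
G(8) = mex{3,2,1,0} = 4
G(9) = mex{4,3,2,1} = 0
G(10) = mex{0,2,3,0} = 1
G(11) = mex{1,3,2,1} = 0
G(12) = mex{0,4,3,2} = 1
G(13) = mex{1,0,4,3} = 2
G(14) = mex{2,1,0,2} = 3
G(15) = mex{3,0,1,3} = 2
G(16) = mex{2,1,0,4} = 3
G(17) = mex{3,2,1,0} = 4
G(18) = mex{4,3,2,1} = 0
G(19) = mex{0,2,3,0} = 1
G(20) = mex{1,3,2,1} = 0
G(21) = mex{0,4,3,2} = 1
G(22) = mex{1,0,4,3} = 2
G(23) = mex{2,1,0,2} = 3
G(24) = mex{3,0,1,3} = 2
G(25) = mex{2,1,0,4} = 3
G(26) = mex{3,2,1,0} = 4
G(27) = mex{4,3,2,1} = 0
G(28) = mex{0,2,3,0} = 1
G(29) = mex{1,3,2,1} = 0
G(30) = mex{0,4,3,2} = 1
P-positions are exactly the n with G(n) = 0.

0, 2, 9, 11, 18, 20, 27, 29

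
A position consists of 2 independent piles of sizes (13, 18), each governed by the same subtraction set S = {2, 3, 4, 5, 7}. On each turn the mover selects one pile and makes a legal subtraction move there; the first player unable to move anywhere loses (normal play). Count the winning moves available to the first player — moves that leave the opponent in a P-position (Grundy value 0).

4

All piles use S = {2, 3, 4, 5, 7}:
G(0) = 0
G(1) = mex{} = 0
G(2) = mex{0} = 1
G(3) = mex{0,0} = 1
G(4) = mex{1,0,0} = 2
G(5) = mex{1,1,0,0} = 2
G(6) = mex{2,1,1,0} = 3
G(7) = mex{2,2,1,1,0} = 3
G(8) = mex{3,2,2,1,0} = 4
G(9) = mex{3,3,2,2,1} = 0
G(10) = mex{4,3,3,2,1} = 0
G(11) = mex{0,4,3,3,2} = 1
G(12) = mex{0,0,4,3,2} = 1
G(13) = mex{1,0,0,4,3} = 2
G(14) = mex{1,1,0,0,3} = 2
G(15) = mex{2,1,1,0,4} = 3
G(16) = mex{2,2,1,1,0} = 3
G(17) = mex{3,2,2,1,0} = 4
G(18) = mex{3,3,2,2,1} = 0
Pile A: G(13) = 2.
Pile B: G(18) = 0.
Combined Grundy value = 2 ⊕ 0 = 2.
A winning move leaves total XOR = 0, i.e. changes one component's Grundy value g to g ⊕ X where X is the current total.
Pile A: need g' = 2⊕2 = 0. Options: 13−2→G=1, 13−3→G=0, 13−4→G=0, 13−5→G=4, 13−7→G=3. Hits: 2.
Pile B: need g' = 0⊕2 = 2. Options: 18−2→G=3, 18−3→G=3, 18−4→G=2, 18−5→G=2, 18−7→G=1. Hits: 2.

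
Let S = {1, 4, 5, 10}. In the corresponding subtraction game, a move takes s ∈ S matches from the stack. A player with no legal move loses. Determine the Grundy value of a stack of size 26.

G(0) = 0
G(1) = mex{0} = 1
G(2) = mex{1} = 0
G(3) = mex{0} = 1
G(4) = mex{1,0} = 2
G(5) = mex{2,1,0} = 3
G(6) = mex{3,0,1} = 2
G(7) = mex{2,1,0} = 3
G(8) = mex{3,2,1} = 0
G(9) = mex{0,3,2} = 1
G(10) = mex{1,2,3,0} = 4
G(11) = mex{4,3,2,1} = 0
G(12) = mex{0,0,3,0} = 1
G(13) = mex{1,1,0,1} = 2
G(14) = mex{2,4,1,2} = 0
G(15) = mex{0,0,4,3} = 1
G(16) = mex{1,1,0,2} = 3
G(17) = mex{3,2,1,3} = 0
G(18) = mex{0,0,2,0} = 1
G(19) = mex{1,1,0,1} = 2
G(20) = mex{2,3,1,4} = 0
G(21) = mex{0,0,3,0} = 1
G(22) = mex{1,1,0,1} = 2
G(23) = mex{2,2,1,2} = 0
G(24) = mex{0,0,2,0} = 1
G(25) = mex{1,1,0,1} = 2
G(26) = mex{2,2,1,3} = 0

0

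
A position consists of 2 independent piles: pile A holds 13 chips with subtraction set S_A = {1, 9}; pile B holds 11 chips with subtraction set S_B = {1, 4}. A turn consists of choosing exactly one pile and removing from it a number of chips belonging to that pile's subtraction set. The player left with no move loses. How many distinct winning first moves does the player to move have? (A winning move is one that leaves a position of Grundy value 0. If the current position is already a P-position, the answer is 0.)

Pile A, S = {1, 9}:
G(0) = 0
G(1) = mex{0} = 1
G(2) = mex{1} = 0
G(3) = mex{0} = 1
G(4) = mex{1} = 0
G(5) = mex{0} = 1
G(6) = mex{1} = 0
G(7) = mex{0} = 1
G(8) = mex{1} = 0
G(9) = mex{0,0} = 1
G(10) = mex{1,1} = 0
G(11) = mex{0,0} = 1
G(12) = mex{1,1} = 0
G(13) = mex{0,0} = 1
G_A(13) = 1.
Pile B, S = {1, 4}:
n :  0  1  2  3  4  5  6  7  8  9 10 11
G :  0  1  0  1  2  0  1  0  1  2  0  1
G_B(11) = 1.
Combined Grundy value = 1 ⊕ 1 = 0.
A winning move leaves total XOR = 0, i.e. changes one component's Grundy value g to g ⊕ X where X is the current total.
Pile A: target g' = 1⊕0 = 1, but every legal move changes the Grundy value (mex property), so 0 moves.
Pile B: target g' = 1⊕0 = 1, but every legal move changes the Grundy value (mex property), so 0 moves.

0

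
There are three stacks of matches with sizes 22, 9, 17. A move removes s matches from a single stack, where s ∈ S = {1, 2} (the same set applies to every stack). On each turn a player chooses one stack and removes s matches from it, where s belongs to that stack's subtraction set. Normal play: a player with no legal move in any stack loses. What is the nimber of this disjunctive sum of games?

3

All stacks use S = {1, 2}:
G(0) = 0
G(1) = mex{0} = 1
G(2) = mex{1,0} = 2
G(3) = mex{2,1} = 0
G(4) = mex{0,2} = 1
G(5) = mex{1,0} = 2
G(6) = mex{2,1} = 0
G(7) = mex{0,2} = 1
G(8) = mex{1,0} = 2
G(9) = mex{2,1} = 0
G(10) = mex{0,2} = 1
G(11) = mex{1,0} = 2
G(12) = mex{2,1} = 0
G(13) = mex{0,2} = 1
G(14) = mex{1,0} = 2
G(15) = mex{2,1} = 0
G(16) = mex{0,2} = 1
G(17) = mex{1,0} = 2
G(18) = mex{2,1} = 0
G(19) = mex{0,2} = 1
G(20) = mex{1,0} = 2
G(21) = mex{2,1} = 0
G(22) = mex{0,2} = 1
Stack A: G(22) = 1.
Stack B: G(9) = 0.
Stack C: G(17) = 2.
Combined Grundy value = 1 ⊕ 0 ⊕ 2 = 3.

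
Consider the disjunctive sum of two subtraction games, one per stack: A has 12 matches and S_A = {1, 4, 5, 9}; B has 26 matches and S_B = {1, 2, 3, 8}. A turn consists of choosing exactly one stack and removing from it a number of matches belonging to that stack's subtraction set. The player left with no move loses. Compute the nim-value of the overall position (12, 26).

Stack A, S = {1, 4, 5, 9}:
n :  0  1  2  3  4  5  6  7  8  9 10 11 12
G :  0  1  0  1  2  3  2  3  0  1  0  1  2
G_A(12) = 2.
Stack B, S = {1, 2, 3, 8}:
n :  0  1  2  3  4  5  6  7  8  9 10 11 12 13 14 15 16 17 18 19 20 21 22 23 24 25 26
G :  0  1  2  3  0  1  2  3  4  0  1  2  3  0  1  2  3  4  0  1  2  3  0  1  2  3  4
G_B(26) = 4.
Combined Grundy value = 2 ⊕ 4 = 6.

6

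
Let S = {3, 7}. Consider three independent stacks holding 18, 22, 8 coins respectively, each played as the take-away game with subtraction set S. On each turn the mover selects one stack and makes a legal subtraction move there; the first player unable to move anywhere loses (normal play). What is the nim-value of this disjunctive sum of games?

0

All stacks use S = {3, 7}:
n :  0  1  2  3  4  5  6  7  8  9 10 11 12 13 14 15 16 17 18 19 20 21 22
G :  0  0  0  1  1  1  0  2  2  1  0  0  0  1  1  1  0  2  2  1  0  0  0
Stack A: G(18) = 2.
Stack B: G(22) = 0.
Stack C: G(8) = 2.
Combined Grundy value = 2 ⊕ 0 ⊕ 2 = 0.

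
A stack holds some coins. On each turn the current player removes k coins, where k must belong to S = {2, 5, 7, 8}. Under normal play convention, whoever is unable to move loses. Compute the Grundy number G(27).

0

n :  0  1  2  3  4  5  6  7  8  9 10 11 12 13 14 15 16 17 18 19 20 21 22 23 24 25 26 27
G :  0  0  1  1  0  2  1  3  2  2  0  3  1  0  0  1  1  3  2  2  3  3  2  0  0  1  1  0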